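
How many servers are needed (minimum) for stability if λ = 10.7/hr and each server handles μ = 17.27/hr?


Stability requires cμ > λ ⇔ c > λ/μ.
λ/μ = 10.7/17.27 = 0.6196
Minimum integer c = ⌊0.6196⌋ + 1 = 1
Check: 1·17.27 = 17.27 > 10.7, while 0·17.27 = 0.00 ≤ 10.7

Final: 1 servers


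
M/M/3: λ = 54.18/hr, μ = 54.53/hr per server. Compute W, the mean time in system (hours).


a = 0.9936; ρ = 0.3312; P₀ = 0.366084
Lq = P₀·a^c·ρ/(c!(1−ρ)²) = 0.04431
Wq = Lq/λ = 0.04431/54.18 = 0.0008179 hr
W = Wq + 1/μ = 0.0008179 + 0.01834 = 0.01916 hr

Final: 0.01916 hr


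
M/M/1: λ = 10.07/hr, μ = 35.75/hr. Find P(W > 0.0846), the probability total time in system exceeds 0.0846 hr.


W ~ Exponential(μ−λ) for M/M/1.
μ − λ = 35.75 − 10.07 = 25.6800
P(W > t) = e^{−(μ−λ)t} = e^{−2.1725} = 0.113889

Final: 0.113889


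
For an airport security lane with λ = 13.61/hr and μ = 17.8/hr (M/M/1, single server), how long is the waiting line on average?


ρ = 13.61/17.8 = 0.7646
Lq = ρ²/(1−ρ) = 0.5846/0.2354 = 2.4836

Final: 2.4836


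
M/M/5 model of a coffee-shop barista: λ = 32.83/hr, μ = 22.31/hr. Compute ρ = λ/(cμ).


ρ = λ/(cμ) = 32.83/(5·22.31) = 32.83/111.55 = 0.2943

Final: 0.2943


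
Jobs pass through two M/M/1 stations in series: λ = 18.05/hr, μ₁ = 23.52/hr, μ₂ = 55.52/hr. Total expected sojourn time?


Each node sees arrival rate λ = 18.05/hr (tandem ⇒ throughput preserved).
W₁ = 1/(μ₁−λ) = 1/(23.52−18.05) = 0.18282 hr
W₂ = 1/(μ₂−λ) = 1/(55.52−18.05) = 0.02669 hr
W_total = W₁ + W₂ = 0.18282 + 0.02669 = 0.20950 hr

Final: 0.20950 hr


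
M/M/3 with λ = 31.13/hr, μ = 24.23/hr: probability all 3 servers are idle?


a = λ/μ = 31.13/24.23 = 1.2848; ρ = a/c = 0.4283
Σ_{k=0}^{2} a^k/k! (terms k=0..2) = 1.00000 + 1.28477 + 0.82532 = 3.11009
Tail: a^3/(3!(1−ρ)) = 2.12069/(6·0.5717) = 0.61819
P₀ = 1/(3.11009 + 0.61819) = 1/3.72828 = 0.268220

Final: 0.268220


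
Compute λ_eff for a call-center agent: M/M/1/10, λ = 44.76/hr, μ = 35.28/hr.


ρ = 1.2687; P_K = (1−ρ)ρ^10/(1−ρ^11) = 0.228463
λ_eff = λ(1 − P_K) = 44.76·(1 − 0.228463) = 44.76·0.771537 = 34.5340 /hr

Final: 34.5340 /hr


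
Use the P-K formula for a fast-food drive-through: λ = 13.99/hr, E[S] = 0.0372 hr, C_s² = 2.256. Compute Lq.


ρ = λ·E[S] = 13.99·0.0372 = 0.5204
Lq = ρ²(1+C_s²)/(2(1−ρ)) = 0.2708·(1+2.256)/(2·0.4796)
= 0.2708·3.2560/0.9591 = 0.91944

Final: 0.91944


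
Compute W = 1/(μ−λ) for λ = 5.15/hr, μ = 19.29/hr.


W = 1/(μ−λ) = 1/(19.29 − 5.15) = 1/14.14 = 0.07072 hr

Final: 0.07072 hr


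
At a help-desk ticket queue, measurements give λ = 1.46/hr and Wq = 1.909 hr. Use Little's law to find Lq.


Lq = λWq = 1.46·1.909 = 2.7871

Final: 2.7871


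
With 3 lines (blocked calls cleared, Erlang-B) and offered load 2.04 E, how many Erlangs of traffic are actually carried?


B(3,2.04) = 0.216493 (Erlang-B)
Carried load = a(1 − B) = 2.04·(1 − 0.216493) = 2.04·0.783507 = 1.5984 E

Final: 1.5984 Erlangs


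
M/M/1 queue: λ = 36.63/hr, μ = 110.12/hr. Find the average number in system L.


ρ = λ/μ = 36.63/110.12 = 0.3326
L = ρ/(1−ρ) = 0.3326/(1 − 0.3326) = 0.3326/0.6674 = 0.4984

Final: 0.4984


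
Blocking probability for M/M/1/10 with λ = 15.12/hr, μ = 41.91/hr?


ρ = λ/μ = 15.12/41.91 = 0.3608
P_K = (1−ρ)ρ^K/(1−ρ^(K+1)) = (0.6392·0.00003735)/(1 − 0.00001348)
= 0.00002388/0.999987 = 0.00002388

Final: 0.00002388


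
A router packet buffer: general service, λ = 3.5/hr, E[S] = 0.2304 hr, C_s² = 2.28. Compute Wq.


ρ = λ·E[S] = 3.5·0.2304 = 0.8064
E[S²] = E[S]²(1+C_s²) = 0.2304²·(1+2.28) = 0.174116
Wq = λ·E[S²]/(2(1−ρ)) = 3.5·0.174116/(2·0.1936) = 1.57388 hr

Final: 1.57388 hr


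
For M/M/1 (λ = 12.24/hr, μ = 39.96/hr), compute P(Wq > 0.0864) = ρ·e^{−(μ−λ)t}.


ρ = 12.24/39.96 = 0.3063
P(Wq > t) = ρ·e^{−(μ−λ)t} = 0.3063·e^{−2.3950}
= 0.3063·0.091172 = 0.027927

Final: 0.027927


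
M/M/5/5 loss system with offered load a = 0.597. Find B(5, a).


B(c,a) = (a^c/c!) / Σ_{k=0}^{c} a^k/k!
a^5/5! = 0.0006320
Σ terms (k=0..5): 1.00000 + 0.59700 + 0.17820 + 0.03546 + 0.005293 + 0.0006320 = 1.816592
B = 0.0006320/1.816592 = 0.0003479

Final: 0.0003479


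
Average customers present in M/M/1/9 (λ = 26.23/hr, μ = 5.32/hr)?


ρ = 26.23/5.32 = 4.9305
L = ρ[1 − (K+1)ρ^K + Kρ^(K+1)] / [(1−ρ)(1−ρ^(K+1))]
Numerator: 4.9305·(1 − 10·1721788.983134 + 9·8489196.433761) = 291808153.772923
Denominator: (-3.9305)·(-8489195.433761) = 33366367.766908
L = 291808153.772923/33366367.766908 = 8.7456

Final: 8.7456


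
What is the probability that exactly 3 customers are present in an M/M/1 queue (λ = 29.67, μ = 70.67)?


ρ = 29.67/70.67 = 0.4198
P_n = (1−ρ)·ρ^n = (1 − 0.4198)·0.4198^3 = 0.5802·0.074003 = 0.042933

Final: 0.042933


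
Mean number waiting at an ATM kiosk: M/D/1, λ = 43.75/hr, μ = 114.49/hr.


ρ = 43.75/114.49 = 0.3821
M/D/1: Lq = ρ²/(2(1−ρ)) = 0.1460/(2·0.6179) = 0.11817

Final: 0.11817


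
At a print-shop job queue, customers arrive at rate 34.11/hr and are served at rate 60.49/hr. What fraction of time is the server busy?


ρ = λ/μ = 34.11/60.49 = 0.5639

Final: 0.5639


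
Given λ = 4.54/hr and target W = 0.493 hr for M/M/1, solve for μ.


W = 1/(μ−λ) ⇒ μ − λ = 1/W = 1/0.493 = 2.0284
μ = λ + 1/W = 4.54 + 2.0284 = 6.5684 per hr

Final: 6.5684 /hr


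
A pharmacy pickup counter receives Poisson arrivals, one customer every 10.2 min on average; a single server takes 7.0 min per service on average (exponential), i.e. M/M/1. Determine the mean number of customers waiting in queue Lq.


λ = 60/10.2 = 5.8824 /hr
μ = 60/7.0 = 8.5714 /hr
ρ = λ/μ = 5.8824/8.5714 = 0.6863
Lq = ρ²/(1−ρ) = 0.4710/0.3137 = 1.5012

Final: 1.5012


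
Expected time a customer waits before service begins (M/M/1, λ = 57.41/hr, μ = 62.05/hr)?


ρ = 57.41/62.05 = 0.9252
Wq = ρ/(μ−λ) = 0.9252/(62.05 − 57.41) = 0.9252/4.64 = 0.1994 hr

Final: 0.1994 hr


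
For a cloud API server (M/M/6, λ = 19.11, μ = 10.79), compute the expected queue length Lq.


a = λ/μ = 1.7711; ρ = a/6 = 0.2952
P₀ = 0.170029
Lq = P₀·a^c·ρ / (c!·(1−ρ)²) = 0.170029·30.86281·0.2952/(720·0.49677)
= 0.004331

Final: 0.004331


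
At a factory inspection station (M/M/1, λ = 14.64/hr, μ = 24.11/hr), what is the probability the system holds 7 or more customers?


ρ = 14.64/24.11 = 0.6072
P(N ≥ n) = ρ^n = 0.6072^7 = 0.030437

Final: 0.030437


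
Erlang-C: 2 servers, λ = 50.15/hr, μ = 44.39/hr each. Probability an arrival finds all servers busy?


a = λ/μ = 1.1298; ρ = a/2 = 0.5649
P₀ = 0.278054 (from M/M/c formula)
C(c,a) = [a^c/(c!(1−ρ))]·P₀ = [1.27636/(2·0.4351)]·0.278054
= 1.46667·0.278054 = 0.407813

Final: 0.407813


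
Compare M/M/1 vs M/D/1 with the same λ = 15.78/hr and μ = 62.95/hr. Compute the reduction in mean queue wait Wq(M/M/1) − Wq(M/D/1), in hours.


ρ = 15.78/62.95 = 0.2507
Wq(M/M/1) = ρ/(μ−λ) = 0.2507/47.17 = 0.005314 hr
Wq(M/D/1) = ρ/(2(μ−λ)) = 0.002657 hr
Savings = 0.005314 − 0.002657 = 0.002657 hr

Final: 0.002657 hr


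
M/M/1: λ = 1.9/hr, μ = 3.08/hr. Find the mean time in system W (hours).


W = 1/(μ−λ) = 1/(3.08 − 1.9) = 1/1.18 = 0.8475 hr

Final: 0.8475 hr


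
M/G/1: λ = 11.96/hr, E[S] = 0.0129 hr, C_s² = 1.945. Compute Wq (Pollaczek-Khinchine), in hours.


ρ = λ·E[S] = 11.96·0.0129 = 0.1543
E[S²] = E[S]²(1+C_s²) = 0.0129²·(1+1.945) = 0.0004901
Wq = λ·E[S²]/(2(1−ρ)) = 11.96·0.0004901/(2·0.8457) = 0.003465 hr

Final: 0.003465 hr


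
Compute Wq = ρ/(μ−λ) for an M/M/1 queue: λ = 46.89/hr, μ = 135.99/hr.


ρ = 46.89/135.99 = 0.3448
Wq = ρ/(μ−λ) = 0.3448/(135.99 − 46.89) = 0.3448/89.10 = 0.003870 hr

Final: 0.003870 hr


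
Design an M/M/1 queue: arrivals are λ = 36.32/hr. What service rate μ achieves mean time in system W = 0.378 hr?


W = 1/(μ−λ) ⇒ μ − λ = 1/W = 1/0.378 = 2.6455
μ = λ + 1/W = 36.32 + 2.6455 = 38.9655 per hr

Final: 38.9655 /hr


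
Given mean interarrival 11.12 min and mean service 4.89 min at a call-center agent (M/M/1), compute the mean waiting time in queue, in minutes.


λ = 60/11.12 = 5.3957 /hr
μ = 60/4.89 = 12.2699 /hr
ρ = λ/μ = 5.3957/12.2699 = 0.4397
Wq = ρ/(μ−λ) = 0.4397/(12.2699−5.3957) = 0.06397 hr
In minutes: 0.06397·60 = 3.838 min

Final: 3.838 min


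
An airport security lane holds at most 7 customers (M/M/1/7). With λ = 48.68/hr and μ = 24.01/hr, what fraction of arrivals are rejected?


ρ = λ/μ = 48.68/24.01 = 2.0275
P_K = (1−ρ)ρ^K/(1−ρ^(K+1)) = (-1.0275·140.834438)/(1 − 285.540211)
= -144.705772/-284.540211 = 0.508560

Final: 0.508560


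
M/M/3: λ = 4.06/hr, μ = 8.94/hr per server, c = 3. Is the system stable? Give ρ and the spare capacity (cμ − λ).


Total capacity cμ = 3·8.94 = 26.82/hr
ρ = λ/(cμ) = 4.06/26.82 = 0.1514
Stable ⇔ ρ < 1: YES
Spare capacity = cμ − λ = 26.82 − 4.06 = 22.76/hr

Final: ρ = 0.1514; stable; margin = 22.76/hr


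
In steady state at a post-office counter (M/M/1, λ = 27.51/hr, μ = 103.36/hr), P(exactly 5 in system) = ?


ρ = 27.51/103.36 = 0.2662
P_n = (1−ρ)·ρ^n = (1 − 0.2662)·0.2662^5 = 0.7338·0.001336 = 0.0009802

Final: 0.0009802


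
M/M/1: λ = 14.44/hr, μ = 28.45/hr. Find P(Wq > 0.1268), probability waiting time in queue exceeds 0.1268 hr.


ρ = 14.44/28.45 = 0.5076
P(Wq > t) = ρ·e^{−(μ−λ)t} = 0.5076·e^{−1.7765}
= 0.5076·0.169235 = 0.085896

Final: 0.085896


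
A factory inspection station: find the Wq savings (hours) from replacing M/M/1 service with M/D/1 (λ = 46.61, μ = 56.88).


ρ = 46.61/56.88 = 0.8194
Wq(M/M/1) = ρ/(μ−λ) = 0.8194/10.27 = 0.07979 hr
Wq(M/D/1) = ρ/(2(μ−λ)) = 0.03990 hr
Savings = 0.07979 − 0.03990 = 0.03990 hr

Final: 0.03990 hr


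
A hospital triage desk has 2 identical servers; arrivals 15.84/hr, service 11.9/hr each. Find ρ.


ρ = λ/(cμ) = 15.84/(2·11.9) = 15.84/23.80 = 0.6655

Final: 0.6655


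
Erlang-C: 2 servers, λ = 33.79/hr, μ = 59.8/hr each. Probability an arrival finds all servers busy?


a = λ/μ = 0.5651; ρ = a/2 = 0.2825
P₀ = 0.559424 (from M/M/c formula)
C(c,a) = [a^c/(c!(1−ρ))]·P₀ = [0.31928/(2·0.7175)]·0.559424
= 0.22250·0.559424 = 0.124474

Final: 0.124474


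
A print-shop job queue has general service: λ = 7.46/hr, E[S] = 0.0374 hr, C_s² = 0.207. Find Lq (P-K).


ρ = λ·E[S] = 7.46·0.0374 = 0.2790
Lq = ρ²(1+C_s²)/(2(1−ρ)) = 0.07784·(1+0.207)/(2·0.7210)
= 0.07784·1.2070/1.4420 = 0.06516

Final: 0.06516


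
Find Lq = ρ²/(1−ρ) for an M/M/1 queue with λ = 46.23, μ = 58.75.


ρ = 46.23/58.75 = 0.7869
Lq = ρ²/(1−ρ) = 0.6192/0.2131 = 2.9056

Final: 2.9056


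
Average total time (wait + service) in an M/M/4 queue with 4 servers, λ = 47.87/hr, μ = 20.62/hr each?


a = 2.3215; ρ = 0.5804; P₀ = 0.091026
Lq = P₀·a^c·ρ/(c!(1−ρ)²) = 0.36313
Wq = Lq/λ = 0.36313/47.87 = 0.007586 hr
W = Wq + 1/μ = 0.007586 + 0.04850 = 0.05608 hr

Final: 0.05608 hr


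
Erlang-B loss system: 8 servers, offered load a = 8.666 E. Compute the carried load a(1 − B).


B(8,8.666) = 0.271716 (Erlang-B)
Carried load = a(1 − B) = 8.666·(1 − 0.271716) = 8.666·0.728284 = 6.3113 E

Final: 6.3113 Erlangs


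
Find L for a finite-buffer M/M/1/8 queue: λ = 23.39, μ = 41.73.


ρ = 23.39/41.73 = 0.5605
L = ρ[1 − (K+1)ρ^K + Kρ^(K+1)] / [(1−ρ)(1−ρ^(K+1))]
Numerator: 0.5605·(1 − 9·0.009742 + 8·0.005461) = 0.535849
Denominator: (0.4395)·(0.994539) = 0.437092
L = 0.535849/0.437092 = 1.2259

Final: 1.2259


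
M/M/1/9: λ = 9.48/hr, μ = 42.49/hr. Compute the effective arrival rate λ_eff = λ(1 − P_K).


ρ = 0.2231; P_K = (1−ρ)ρ^9/(1−ρ^10) = 0.000001064
λ_eff = λ(1 − P_K) = 9.48·(1 − 0.000001064) = 9.48·0.999999 = 9.4800 /hr

Final: 9.4800 /hr


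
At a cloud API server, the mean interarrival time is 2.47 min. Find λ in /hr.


λ = 1/(interarrival time) in consistent units.
1 hour = 60 min, so λ = 60/2.47 = 24.2915 per hour

Final: 24.2915 /hr


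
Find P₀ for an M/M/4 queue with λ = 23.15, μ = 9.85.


a = λ/μ = 23.15/9.85 = 2.3503; ρ = a/c = 0.5876
Σ_{k=0}^{3} a^k/k! (terms k=0..3) = 1.00000 + 2.35025 + 2.76185 + 2.16368 = 8.27578
Tail: a^4/(4!(1−ρ)) = 30.51118/(24·0.4124) = 3.08241
P₀ = 1/(8.27578 + 3.08241) = 1/11.35819 = 0.088042

Final: 0.088042


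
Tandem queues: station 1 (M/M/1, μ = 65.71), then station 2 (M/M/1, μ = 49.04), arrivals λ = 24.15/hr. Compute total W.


Each node sees arrival rate λ = 24.15/hr (tandem ⇒ throughput preserved).
W₁ = 1/(μ₁−λ) = 1/(65.71−24.15) = 0.02406 hr
W₂ = 1/(μ₂−λ) = 1/(49.04−24.15) = 0.04018 hr
W_total = W₁ + W₂ = 0.02406 + 0.04018 = 0.06424 hr

Final: 0.06424 hr


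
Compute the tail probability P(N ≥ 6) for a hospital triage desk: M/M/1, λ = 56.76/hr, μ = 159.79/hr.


ρ = 56.76/159.79 = 0.3552
P(N ≥ n) = ρ^n = 0.3552^6 = 0.002009

Final: 0.002009


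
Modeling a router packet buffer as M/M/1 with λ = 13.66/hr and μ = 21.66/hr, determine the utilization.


ρ = λ/μ = 13.66/21.66 = 0.6307

Final: 0.6307


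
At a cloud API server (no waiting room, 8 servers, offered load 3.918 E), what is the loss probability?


B(c,a) = (a^c/c!) / Σ_{k=0}^{c} a^k/k!
a^8/8! = 1.377193
Σ terms (k=0..8): 1.00000 + 3.91800 + 7.67536 + 10.02402 + 9.81853 + 7.69380 + 5.02405 + 2.81203 + 1.37719 = 49.342994
B = 1.377193/49.342994 = 0.027911

Final: 0.027911


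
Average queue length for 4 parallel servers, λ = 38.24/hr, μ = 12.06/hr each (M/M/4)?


a = λ/μ = 3.1708; ρ = a/4 = 0.7927
P₀ = 0.028712
Lq = P₀·a^c·ρ / (c!·(1−ρ)²) = 0.028712·101.08397·0.7927/(24·0.04297)
= 2.23077

Final: 2.23077


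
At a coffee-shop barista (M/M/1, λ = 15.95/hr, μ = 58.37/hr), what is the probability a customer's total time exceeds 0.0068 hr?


W ~ Exponential(μ−λ) for M/M/1.
μ − λ = 58.37 − 15.95 = 42.4200
P(W > t) = e^{−(μ−λ)t} = e^{−0.2885} = 0.749420

Final: 0.749420


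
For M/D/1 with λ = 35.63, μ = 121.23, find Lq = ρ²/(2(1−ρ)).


ρ = 35.63/121.23 = 0.2939
M/D/1: Lq = ρ²/(2(1−ρ)) = 0.08638/(2·0.7061) = 0.06117

Final: 0.06117


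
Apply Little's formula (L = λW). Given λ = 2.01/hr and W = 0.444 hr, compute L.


L = λW = 2.01·0.444 = 0.8924

Final: 0.8924


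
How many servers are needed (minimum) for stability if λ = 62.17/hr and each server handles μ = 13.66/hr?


Stability requires cμ > λ ⇔ c > λ/μ.
λ/μ = 62.17/13.66 = 4.5512
Minimum integer c = ⌊4.5512⌋ + 1 = 5
Check: 5·13.66 = 68.30 > 62.17, while 4·13.66 = 54.64 ≤ 62.17

Final: 5 servers


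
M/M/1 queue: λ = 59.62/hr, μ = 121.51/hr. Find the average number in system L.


ρ = λ/μ = 59.62/121.51 = 0.4907
L = ρ/(1−ρ) = 0.4907/(1 − 0.4907) = 0.4907/0.5093 = 0.9633

Final: 0.9633


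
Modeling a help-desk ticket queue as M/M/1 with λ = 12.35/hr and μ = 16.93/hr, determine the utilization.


ρ = λ/μ = 12.35/16.93 = 0.7295

Final: 0.7295


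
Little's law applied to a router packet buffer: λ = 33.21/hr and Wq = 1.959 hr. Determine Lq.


Lq = λWq = 33.21·1.959 = 65.0584

Final: 65.0584


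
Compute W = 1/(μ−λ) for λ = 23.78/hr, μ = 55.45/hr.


W = 1/(μ−λ) = 1/(55.45 − 23.78) = 1/31.67 = 0.03158 hr

Final: 0.03158 hr


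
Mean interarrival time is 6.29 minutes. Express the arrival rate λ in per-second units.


λ = 1/(interarrival time) in consistent units.
1 second = 0.0166667 min, so λ = 0.0166667/6.29 = 0.002650 per second

Final: 0.002650 /sec


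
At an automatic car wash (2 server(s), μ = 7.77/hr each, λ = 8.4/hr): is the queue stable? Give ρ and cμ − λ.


Total capacity cμ = 2·7.77 = 15.54/hr
ρ = λ/(cμ) = 8.4/15.54 = 0.5405
Stable ⇔ ρ < 1: YES
Spare capacity = cμ − λ = 15.54 − 8.4 = 7.14/hr

Final: ρ = 0.5405; stable; margin = 7.14/hr


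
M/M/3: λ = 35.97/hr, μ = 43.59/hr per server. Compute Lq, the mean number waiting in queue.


a = λ/μ = 0.8252; ρ = a/3 = 0.2751
P₀ = 0.435760
Lq = P₀·a^c·ρ / (c!·(1−ρ)²) = 0.435760·0.56190·0.2751/(6·0.52553)
= 0.02136

Final: 0.02136


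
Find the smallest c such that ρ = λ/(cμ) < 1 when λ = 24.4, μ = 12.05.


Stability requires cμ > λ ⇔ c > λ/μ.
λ/μ = 24.4/12.05 = 2.0249
Minimum integer c = ⌊2.0249⌋ + 1 = 3
Check: 3·12.05 = 36.15 > 24.4, while 2·12.05 = 24.10 ≤ 24.4

Final: 3 servers


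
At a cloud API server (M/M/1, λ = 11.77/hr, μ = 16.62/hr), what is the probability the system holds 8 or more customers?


ρ = 11.77/16.62 = 0.7082
P(N ≥ n) = ρ^n = 0.7082^8 = 0.063265

Final: 0.063265


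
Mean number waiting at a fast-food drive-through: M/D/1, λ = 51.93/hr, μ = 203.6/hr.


ρ = 51.93/203.6 = 0.2551
M/D/1: Lq = ρ²/(2(1−ρ)) = 0.06506/(2·0.7449) = 0.04366

Final: 0.04366


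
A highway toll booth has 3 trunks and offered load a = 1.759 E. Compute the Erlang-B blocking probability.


B(c,a) = (a^c/c!) / Σ_{k=0}^{c} a^k/k!
a^3/3! = 0.907081
Σ terms (k=0..3): 1.00000 + 1.75900 + 1.54704 + 0.90708 = 5.213122
B = 0.907081/5.213122 = 0.174000

Final: 0.174000


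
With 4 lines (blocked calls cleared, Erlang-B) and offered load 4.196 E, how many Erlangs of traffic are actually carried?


B(4,4.196) = 0.329256 (Erlang-B)
Carried load = a(1 − B) = 4.196·(1 − 0.329256) = 4.196·0.670744 = 2.8144 E

Final: 2.8144 Erlangs


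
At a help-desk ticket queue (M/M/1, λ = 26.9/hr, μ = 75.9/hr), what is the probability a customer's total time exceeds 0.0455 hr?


W ~ Exponential(μ−λ) for M/M/1.
μ − λ = 75.9 − 26.9 = 49.0000
P(W > t) = e^{−(μ−λ)t} = e^{−2.2295} = 0.107582

Final: 0.107582


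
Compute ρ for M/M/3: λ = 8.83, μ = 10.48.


ρ = λ/(cμ) = 8.83/(3·10.48) = 8.83/31.44 = 0.2809

Final: 0.2809


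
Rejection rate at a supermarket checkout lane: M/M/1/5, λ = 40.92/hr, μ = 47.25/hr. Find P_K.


ρ = λ/μ = 40.92/47.25 = 0.8660
P_K = (1−ρ)ρ^K/(1−ρ^(K+1)) = (0.1340·0.487157)/(1 − 0.421894)
= 0.065264/0.578106 = 0.112892

Final: 0.112892


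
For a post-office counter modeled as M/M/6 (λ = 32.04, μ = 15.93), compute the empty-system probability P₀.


a = λ/μ = 32.04/15.93 = 2.0113; ρ = a/c = 0.3352
Σ_{k=0}^{5} a^k/k! (terms k=0..5) = 1.00000 + 2.01130 + 2.02266 + 1.35606 + 0.68186 + 0.27429 = 7.34617
Tail: a^6/(6!(1−ρ)) = 66.20037/(720·0.6648) = 0.13831
P₀ = 1/(7.34617 + 0.13831) = 1/7.48448 = 0.133610

Final: 0.133610


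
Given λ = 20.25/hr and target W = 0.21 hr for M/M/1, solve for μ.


W = 1/(μ−λ) ⇒ μ − λ = 1/W = 1/0.21 = 4.7619
μ = λ + 1/W = 20.25 + 4.7619 = 25.0119 per hr

Final: 25.0119 /hr


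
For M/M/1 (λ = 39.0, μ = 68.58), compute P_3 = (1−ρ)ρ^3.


ρ = 39.0/68.58 = 0.5687
P_n = (1−ρ)·ρ^n = (1 − 0.5687)·0.5687^3 = 0.4313·0.183908 = 0.079324

Final: 0.079324


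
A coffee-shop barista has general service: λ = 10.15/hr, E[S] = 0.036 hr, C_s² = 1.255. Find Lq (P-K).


ρ = λ·E[S] = 10.15·0.036 = 0.3654
Lq = ρ²(1+C_s²)/(2(1−ρ)) = 0.1335·(1+1.255)/(2·0.6346)
= 0.1335·2.2550/1.2692 = 0.23722

Final: 0.23722


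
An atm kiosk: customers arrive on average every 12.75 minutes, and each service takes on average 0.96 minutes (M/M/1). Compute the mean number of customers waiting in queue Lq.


λ = 60/12.75 = 4.7059 /hr
μ = 60/0.96 = 62.5000 /hr
ρ = λ/μ = 4.7059/62.5000 = 0.07529
Lq = ρ²/(1−ρ) = 0.005669/0.9247 = 0.006131

Final: 0.006131


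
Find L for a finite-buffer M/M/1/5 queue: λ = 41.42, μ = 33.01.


ρ = 41.42/33.01 = 1.2548
L = ρ[1 − (K+1)ρ^K + Kρ^(K+1)] / [(1−ρ)(1−ρ^(K+1))]
Numerator: 1.2548·(1 − 6·3.110447 + 5·3.902900) = 2.323605
Denominator: (-0.2548)·(-2.902900) = 0.739576
L = 2.323605/0.739576 = 3.1418

Final: 3.1418


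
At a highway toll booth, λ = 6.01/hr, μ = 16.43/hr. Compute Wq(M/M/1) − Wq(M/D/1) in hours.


ρ = 6.01/16.43 = 0.3658
Wq(M/M/1) = ρ/(μ−λ) = 0.3658/10.42 = 0.03511 hr
Wq(M/D/1) = ρ/(2(μ−λ)) = 0.01755 hr
Savings = 0.03511 − 0.01755 = 0.01755 hr

Final: 0.01755 hr


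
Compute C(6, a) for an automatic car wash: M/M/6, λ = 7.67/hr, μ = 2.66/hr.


a = λ/μ = 2.8835; ρ = a/6 = 0.4806
P₀ = 0.055204 (from M/M/c formula)
C(c,a) = [a^c/(c!(1−ρ))]·P₀ = [574.75448/(720·0.5194)]·0.055204
= 1.53684·0.055204 = 0.084840

Final: 0.084840


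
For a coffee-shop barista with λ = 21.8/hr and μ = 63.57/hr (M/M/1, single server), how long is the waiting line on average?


ρ = 21.8/63.57 = 0.3429
Lq = ρ²/(1−ρ) = 0.1176/0.6571 = 0.1790

Final: 0.1790


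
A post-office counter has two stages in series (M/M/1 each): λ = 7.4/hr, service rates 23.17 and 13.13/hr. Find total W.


Each node sees arrival rate λ = 7.4/hr (tandem ⇒ throughput preserved).
W₁ = 1/(μ₁−λ) = 1/(23.17−7.4) = 0.06341 hr
W₂ = 1/(μ₂−λ) = 1/(13.13−7.4) = 0.17452 hr
W_total = W₁ + W₂ = 0.06341 + 0.17452 = 0.23793 hr

Final: 0.23793 hr


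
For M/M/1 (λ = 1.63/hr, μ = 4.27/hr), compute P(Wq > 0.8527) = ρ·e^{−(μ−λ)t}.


ρ = 1.63/4.27 = 0.3817
P(Wq > t) = ρ·e^{−(μ−λ)t} = 0.3817·e^{−2.2511}
= 0.3817·0.105280 = 0.040189

Final: 0.040189


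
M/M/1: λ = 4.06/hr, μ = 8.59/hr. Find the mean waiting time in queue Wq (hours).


ρ = 4.06/8.59 = 0.4726
Wq = ρ/(μ−λ) = 0.4726/(8.59 − 4.06) = 0.4726/4.53 = 0.1043 hr

Final: 0.1043 hr


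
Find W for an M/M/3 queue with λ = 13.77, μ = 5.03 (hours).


a = 2.7376; ρ = 0.9125; P₀ = 0.021471
Lq = P₀·a^c·ρ/(c!(1−ρ)²) = 8.75537
Wq = Lq/λ = 8.75537/13.77 = 0.63583 hr
W = Wq + 1/μ = 0.63583 + 0.19881 = 0.83464 hr

Final: 0.83464 hr


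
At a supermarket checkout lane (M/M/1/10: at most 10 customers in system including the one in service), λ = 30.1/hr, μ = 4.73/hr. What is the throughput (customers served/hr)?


ρ = 6.3636; P_K = (1−ρ)ρ^10/(1−ρ^11) = 0.842857
λ_eff = λ(1 − P_K) = 30.1·(1 − 0.842857) = 30.1·0.157143 = 4.7300 /hr

Final: 4.7300 /hr


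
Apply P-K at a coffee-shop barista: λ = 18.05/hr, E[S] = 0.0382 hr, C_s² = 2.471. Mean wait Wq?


ρ = λ·E[S] = 18.05·0.0382 = 0.6895
E[S²] = E[S]²(1+C_s²) = 0.0382²·(1+2.471) = 0.005065
Wq = λ·E[S²]/(2(1−ρ)) = 18.05·0.005065/(2·0.3105) = 0.14722 hr

Final: 0.14722 hr


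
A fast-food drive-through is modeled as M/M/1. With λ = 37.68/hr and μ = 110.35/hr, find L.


ρ = λ/μ = 37.68/110.35 = 0.3415
L = ρ/(1−ρ) = 0.3415/(1 − 0.3415) = 0.3415/0.6585 = 0.5185

Final: 0.5185


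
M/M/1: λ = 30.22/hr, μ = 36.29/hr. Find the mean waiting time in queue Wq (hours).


ρ = 30.22/36.29 = 0.8327
Wq = ρ/(μ−λ) = 0.8327/(36.29 − 30.22) = 0.8327/6.07 = 0.1372 hr

Final: 0.1372 hr


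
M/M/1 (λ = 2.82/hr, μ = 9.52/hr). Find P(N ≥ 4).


ρ = 2.82/9.52 = 0.2962
P(N ≥ n) = ρ^n = 0.2962^4 = 0.007699

Final: 0.007699


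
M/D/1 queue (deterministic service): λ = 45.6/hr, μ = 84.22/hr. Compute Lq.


ρ = 45.6/84.22 = 0.5414
M/D/1: Lq = ρ²/(2(1−ρ)) = 0.2932/(2·0.4586) = 0.31965

Final: 0.31965


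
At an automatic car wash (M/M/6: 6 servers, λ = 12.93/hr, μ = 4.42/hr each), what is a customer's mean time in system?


a = 2.9253; ρ = 0.4876; P₀ = 0.052878
Lq = P₀·a^c·ρ/(c!(1−ρ)²) = 0.08545
Wq = Lq/λ = 0.08545/12.93 = 0.006609 hr
W = Wq + 1/μ = 0.006609 + 0.22624 = 0.23285 hr

Final: 0.23285 hr


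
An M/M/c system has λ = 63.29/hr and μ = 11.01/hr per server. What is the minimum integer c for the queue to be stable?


Stability requires cμ > λ ⇔ c > λ/μ.
λ/μ = 63.29/11.01 = 5.7484
Minimum integer c = ⌊5.7484⌋ + 1 = 6
Check: 6·11.01 = 66.06 > 63.29, while 5·11.01 = 55.05 ≤ 63.29

Final: 6 servers


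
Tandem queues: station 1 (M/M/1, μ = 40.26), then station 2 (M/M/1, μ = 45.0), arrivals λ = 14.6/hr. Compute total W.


Each node sees arrival rate λ = 14.6/hr (tandem ⇒ throughput preserved).
W₁ = 1/(μ₁−λ) = 1/(40.26−14.6) = 0.03897 hr
W₂ = 1/(μ₂−λ) = 1/(45.0−14.6) = 0.03289 hr
W_total = W₁ + W₂ = 0.03897 + 0.03289 = 0.07187 hr

Final: 0.07187 hr


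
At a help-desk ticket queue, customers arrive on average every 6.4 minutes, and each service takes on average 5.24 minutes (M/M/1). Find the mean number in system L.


λ = 60/6.4 = 9.3750 /hr
μ = 60/5.24 = 11.4504 /hr
ρ = λ/μ = 9.3750/11.4504 = 0.8187
L = ρ/(1−ρ) = 0.8187/0.1813 = 4.5172

Final: 4.5172


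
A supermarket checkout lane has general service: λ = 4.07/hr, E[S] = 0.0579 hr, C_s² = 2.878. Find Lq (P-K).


ρ = λ·E[S] = 4.07·0.0579 = 0.2357
Lq = ρ²(1+C_s²)/(2(1−ρ)) = 0.05553·(1+2.878)/(2·0.7643)
= 0.05553·3.8780/1.5287 = 0.14087

Final: 0.14087


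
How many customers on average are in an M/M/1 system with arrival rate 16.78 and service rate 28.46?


ρ = λ/μ = 16.78/28.46 = 0.5896
L = ρ/(1−ρ) = 0.5896/(1 − 0.5896) = 0.5896/0.4104 = 1.4366

Final: 1.4366


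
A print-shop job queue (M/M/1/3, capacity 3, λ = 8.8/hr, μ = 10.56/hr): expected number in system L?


ρ = 8.8/10.56 = 0.8333
L = ρ[1 − (K+1)ρ^K + Kρ^(K+1)] / [(1−ρ)(1−ρ^(K+1))]
Numerator: 0.8333·(1 − 4·0.578704 + 3·0.482253) = 0.109954
Denominator: (0.1667)·(0.517747) = 0.086291
L = 0.109954/0.086291 = 1.2742

Final: 1.2742


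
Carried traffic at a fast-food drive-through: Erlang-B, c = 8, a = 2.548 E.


B(8,2.548) = 0.003452 (Erlang-B)
Carried load = a(1 − B) = 2.548·(1 − 0.003452) = 2.548·0.996548 = 2.5392 E

Final: 2.5392 Erlangs


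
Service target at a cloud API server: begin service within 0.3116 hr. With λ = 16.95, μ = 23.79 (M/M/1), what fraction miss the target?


ρ = 16.95/23.79 = 0.7125
P(Wq > t) = ρ·e^{−(μ−λ)t} = 0.7125·e^{−2.1313}
= 0.7125·0.118678 = 0.084556

Final: 0.084556


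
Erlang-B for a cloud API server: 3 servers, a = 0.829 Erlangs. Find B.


B(c,a) = (a^c/c!) / Σ_{k=0}^{c} a^k/k!
a^3/3! = 0.094954
Σ terms (k=0..3): 1.00000 + 0.82900 + 0.34362 + 0.09495 = 2.267574
B = 0.094954/2.267574 = 0.041875

Final: 0.041875


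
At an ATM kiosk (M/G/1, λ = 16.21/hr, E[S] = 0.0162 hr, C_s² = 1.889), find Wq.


ρ = λ·E[S] = 16.21·0.0162 = 0.2626
E[S²] = E[S]²(1+C_s²) = 0.0162²·(1+1.889) = 0.0007582
Wq = λ·E[S²]/(2(1−ρ)) = 16.21·0.0007582/(2·0.7374) = 0.008334 hr

Final: 0.008334 hr


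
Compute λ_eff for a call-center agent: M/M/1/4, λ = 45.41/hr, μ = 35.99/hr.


ρ = 1.2617; P_K = (1−ρ)ρ^4/(1−ρ^5) = 0.301831
λ_eff = λ(1 − P_K) = 45.41·(1 − 0.301831) = 45.41·0.698169 = 31.7039 /hr

Final: 31.7039 /hr


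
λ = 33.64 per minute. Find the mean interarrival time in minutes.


Mean interarrival time = 1/λ = 1/33.64 minute = 0.02973 minute
In minutes: 0.02973 × 1 = 0.02973 min

Final: 0.02973 min


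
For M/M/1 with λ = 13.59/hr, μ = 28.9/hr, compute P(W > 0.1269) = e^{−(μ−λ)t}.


W ~ Exponential(μ−λ) for M/M/1.
μ − λ = 28.9 − 13.59 = 15.3100
P(W > t) = e^{−(μ−λ)t} = e^{−1.9428} = 0.143297

Final: 0.143297


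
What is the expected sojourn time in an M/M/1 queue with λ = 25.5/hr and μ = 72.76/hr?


W = 1/(μ−λ) = 1/(72.76 − 25.5) = 1/47.26 = 0.02116 hr

Final: 0.02116 hr


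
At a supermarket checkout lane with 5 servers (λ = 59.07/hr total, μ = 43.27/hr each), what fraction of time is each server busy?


ρ = λ/(cμ) = 59.07/(5·43.27) = 59.07/216.35 = 0.2730

Final: 0.2730


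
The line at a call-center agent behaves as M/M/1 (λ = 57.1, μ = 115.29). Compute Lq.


ρ = 57.1/115.29 = 0.4953
Lq = ρ²/(1−ρ) = 0.2453/0.5047 = 0.4860

Final: 0.4860


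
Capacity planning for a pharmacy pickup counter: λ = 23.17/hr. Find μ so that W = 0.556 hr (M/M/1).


W = 1/(μ−λ) ⇒ μ − λ = 1/W = 1/0.556 = 1.7986
μ = λ + 1/W = 23.17 + 1.7986 = 24.9686 per hr

Final: 24.9686 /hr


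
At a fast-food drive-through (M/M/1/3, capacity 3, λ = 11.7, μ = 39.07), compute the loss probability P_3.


ρ = λ/μ = 11.7/39.07 = 0.2995
P_K = (1−ρ)ρ^K/(1−ρ^(K+1)) = (0.7005·0.026855)/(1 − 0.008042)
= 0.018813/0.991958 = 0.018966

Final: 0.018966


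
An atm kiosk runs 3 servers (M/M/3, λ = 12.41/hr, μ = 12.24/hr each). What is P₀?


a = λ/μ = 12.41/12.24 = 1.0139; ρ = a/c = 0.3380
Σ_{k=0}^{2} a^k/k! (terms k=0..2) = 1.00000 + 1.01389 + 0.51399 = 2.52787
Tail: a^3/(3!(1−ρ)) = 1.04225/(6·0.6620) = 0.26238
P₀ = 1/(2.52787 + 0.26238) = 1/2.79026 = 0.358390

Final: 0.358390


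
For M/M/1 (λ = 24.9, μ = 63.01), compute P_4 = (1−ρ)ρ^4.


ρ = 24.9/63.01 = 0.3952
P_n = (1−ρ)·ρ^n = (1 − 0.3952)·0.3952^4 = 0.6048·0.024387 = 0.014750

Final: 0.014750


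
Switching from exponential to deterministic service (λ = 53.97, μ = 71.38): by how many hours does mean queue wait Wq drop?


ρ = 53.97/71.38 = 0.7561
Wq(M/M/1) = ρ/(μ−λ) = 0.7561/17.41 = 0.04343 hr
Wq(M/D/1) = ρ/(2(μ−λ)) = 0.02171 hr
Savings = 0.04343 − 0.02171 = 0.02171 hr

Final: 0.02171 hr


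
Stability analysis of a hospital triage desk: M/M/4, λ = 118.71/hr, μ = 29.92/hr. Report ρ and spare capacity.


Total capacity cμ = 4·29.92 = 119.68/hr
ρ = λ/(cμ) = 118.71/119.68 = 0.9919
Stable ⇔ ρ < 1: YES
Spare capacity = cμ − λ = 119.68 − 118.71 = 0.97/hr

Final: ρ = 0.9919; stable; margin = 0.97/hr


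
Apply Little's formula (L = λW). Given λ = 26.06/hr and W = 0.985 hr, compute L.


L = λW = 26.06·0.985 = 25.6691

Final: 25.6691


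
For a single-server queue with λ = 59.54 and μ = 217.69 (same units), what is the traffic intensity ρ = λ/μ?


ρ = λ/μ = 59.54/217.69 = 0.2735

Final: 0.2735


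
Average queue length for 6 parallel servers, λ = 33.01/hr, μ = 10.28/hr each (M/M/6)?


a = λ/μ = 3.2111; ρ = a/6 = 0.5352
P₀ = 0.039315
Lq = P₀·a^c·ρ / (c!·(1−ρ)²) = 0.039315·1096.26225·0.5352/(720·0.21606)
= 0.14828

Final: 0.14828


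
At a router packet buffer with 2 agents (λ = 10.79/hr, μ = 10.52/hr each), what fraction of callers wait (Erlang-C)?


a = λ/μ = 1.0257; ρ = a/2 = 0.5128
P₀ = 0.322023 (from M/M/c formula)
C(c,a) = [a^c/(c!(1−ρ))]·P₀ = [1.05199/(2·0.4872)]·0.322023
= 1.07970·0.322023 = 0.347689

Final: 0.347689


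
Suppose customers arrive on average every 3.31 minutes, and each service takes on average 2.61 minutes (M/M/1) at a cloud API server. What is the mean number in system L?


λ = 60/3.31 = 18.1269 /hr
μ = 60/2.61 = 22.9885 /hr
ρ = λ/μ = 18.1269/22.9885 = 0.7885
L = ρ/(1−ρ) = 0.7885/0.2115 = 3.7286

Final: 3.7286


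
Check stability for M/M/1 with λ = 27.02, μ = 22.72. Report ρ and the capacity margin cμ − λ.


Total capacity cμ = 1·22.72 = 22.72/hr
ρ = λ/(cμ) = 27.02/22.72 = 1.1893
Stable ⇔ ρ < 1: NO
Spare capacity = cμ − λ = 22.72 − 27.02 = -4.30/hr

Final: ρ = 1.1893; unstable; margin = -4.30/hr


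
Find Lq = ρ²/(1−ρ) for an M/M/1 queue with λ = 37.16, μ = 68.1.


ρ = 37.16/68.1 = 0.5457
Lq = ρ²/(1−ρ) = 0.2978/0.4543 = 0.6554

Final: 0.6554


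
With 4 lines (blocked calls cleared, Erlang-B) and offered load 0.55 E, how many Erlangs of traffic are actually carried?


B(4,0.55) = 0.002200 (Erlang-B)
Carried load = a(1 − B) = 0.55·(1 − 0.002200) = 0.55·0.997800 = 0.5488 E

Final: 0.5488 Erlangs


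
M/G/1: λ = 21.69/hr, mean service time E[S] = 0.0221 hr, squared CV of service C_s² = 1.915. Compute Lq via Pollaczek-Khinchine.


ρ = λ·E[S] = 21.69·0.0221 = 0.4793
Lq = ρ²(1+C_s²)/(2(1−ρ)) = 0.2298·(1+1.915)/(2·0.5207)
= 0.2298·2.9150/1.0413 = 0.64323

Final: 0.64323


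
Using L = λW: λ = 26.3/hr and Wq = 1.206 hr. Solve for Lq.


Lq = λWq = 26.3·1.206 = 31.7178

Final: 31.7178


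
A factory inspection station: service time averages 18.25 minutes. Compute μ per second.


μ = 1/(service time) in consistent units.
1 second = 0.0166667 min, so μ = 0.0166667/18.25 = 0.0009132 per second

Final: 0.0009132 /sec


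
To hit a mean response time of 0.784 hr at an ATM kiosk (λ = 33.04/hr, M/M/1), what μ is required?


W = 1/(μ−λ) ⇒ μ − λ = 1/W = 1/0.784 = 1.2755
μ = λ + 1/W = 33.04 + 1.2755 = 34.3155 per hr

Final: 34.3155 /hr


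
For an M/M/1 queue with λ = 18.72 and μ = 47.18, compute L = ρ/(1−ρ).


ρ = λ/μ = 18.72/47.18 = 0.3968
L = ρ/(1−ρ) = 0.3968/(1 − 0.3968) = 0.3968/0.6032 = 0.6578

Final: 0.6578


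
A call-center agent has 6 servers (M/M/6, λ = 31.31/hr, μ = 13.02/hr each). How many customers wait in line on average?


a = λ/μ = 2.4048; ρ = a/6 = 0.4008
P₀ = 0.089881
Lq = P₀·a^c·ρ / (c!·(1−ρ)²) = 0.089881·193.38933·0.4008/(720·0.35905)
= 0.02695

Final: 0.02695


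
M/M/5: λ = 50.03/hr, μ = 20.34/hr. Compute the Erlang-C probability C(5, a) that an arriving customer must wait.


a = λ/μ = 2.4597; ρ = a/5 = 0.4919
P₀ = 0.083565 (from M/M/c formula)
C(c,a) = [a^c/(c!(1−ρ))]·P₀ = [90.03218/(120·0.5081)]·0.083565
= 1.47672·0.083565 = 0.123402

Final: 0.123402


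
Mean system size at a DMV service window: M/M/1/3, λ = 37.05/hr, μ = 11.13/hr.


ρ = 37.05/11.13 = 3.3288
L = ρ[1 − (K+1)ρ^K + Kρ^(K+1)] / [(1−ρ)(1−ρ^(K+1))]
Numerator: 3.3288·(1 − 4·36.887493 + 3·122.792599) = 738.429549
Denominator: (-2.3288)·(-121.792599) = 283.635595
L = 738.429549/283.635595 = 2.6034

Final: 2.6034


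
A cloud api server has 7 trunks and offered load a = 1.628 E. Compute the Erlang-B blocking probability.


B(c,a) = (a^c/c!) / Σ_{k=0}^{c} a^k/k!
a^7/7! = 0.006014
Σ terms (k=0..7): 1.00000 + 1.62800 + 1.32519 + 0.71914 + 0.29269 + 0.09530 + 0.02586 + 0.006014 = 5.092190
B = 0.006014/5.092190 = 0.001181

Final: 0.001181


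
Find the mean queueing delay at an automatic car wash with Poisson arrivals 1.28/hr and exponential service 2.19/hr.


ρ = 1.28/2.19 = 0.5845
Wq = ρ/(μ−λ) = 0.5845/(2.19 − 1.28) = 0.5845/0.9100 = 0.6423 hr

Final: 0.6423 hr


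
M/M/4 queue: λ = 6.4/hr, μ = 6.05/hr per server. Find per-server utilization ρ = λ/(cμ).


ρ = λ/(cμ) = 6.4/(4·6.05) = 6.4/24.20 = 0.2645

Final: 0.2645


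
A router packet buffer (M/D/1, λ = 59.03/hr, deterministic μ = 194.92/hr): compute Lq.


ρ = 59.03/194.92 = 0.3028
M/D/1: Lq = ρ²/(2(1−ρ)) = 0.09171/(2·0.6972) = 0.06578

Final: 0.06578


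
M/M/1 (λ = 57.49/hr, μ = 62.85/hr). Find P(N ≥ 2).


ρ = 57.49/62.85 = 0.9147
P(N ≥ n) = ρ^n = 0.9147^2 = 0.836708

Final: 0.836708


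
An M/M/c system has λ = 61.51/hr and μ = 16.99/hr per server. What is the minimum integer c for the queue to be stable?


Stability requires cμ > λ ⇔ c > λ/μ.
λ/μ = 61.51/16.99 = 3.6204
Minimum integer c = ⌊3.6204⌋ + 1 = 4
Check: 4·16.99 = 67.96 > 61.51, while 3·16.99 = 50.97 ≤ 61.51

Final: 4 servers


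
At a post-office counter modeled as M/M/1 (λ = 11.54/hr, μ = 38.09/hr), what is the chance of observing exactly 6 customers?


ρ = 11.54/38.09 = 0.3030
P_n = (1−ρ)·ρ^n = (1 − 0.3030)·0.3030^6 = 0.6970·0.0007733 = 0.0005390

Final: 0.0005390


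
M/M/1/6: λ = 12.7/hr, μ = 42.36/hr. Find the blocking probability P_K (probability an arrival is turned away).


ρ = λ/μ = 12.7/42.36 = 0.2998
P_K = (1−ρ)ρ^K/(1−ρ^(K+1)) = (0.7002·0.0007263)/(1 − 0.0002177)
= 0.0005085/0.999782 = 0.0005086

Final: 0.0005086


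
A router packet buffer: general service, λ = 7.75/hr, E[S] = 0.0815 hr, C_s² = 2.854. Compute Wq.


ρ = λ·E[S] = 7.75·0.0815 = 0.6316
E[S²] = E[S]²(1+C_s²) = 0.0815²·(1+2.854) = 0.025599
Wq = λ·E[S²]/(2(1−ρ)) = 7.75·0.025599/(2·0.3684) = 0.26928 hr

Final: 0.26928 hr


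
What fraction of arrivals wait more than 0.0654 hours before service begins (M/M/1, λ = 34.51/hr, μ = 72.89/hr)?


ρ = 34.51/72.89 = 0.4735
P(Wq > t) = ρ·e^{−(μ−λ)t} = 0.4735·e^{−2.5101}
= 0.4735·0.081264 = 0.038475

Final: 0.038475


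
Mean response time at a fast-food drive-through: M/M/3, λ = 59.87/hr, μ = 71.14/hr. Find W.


a = 0.8416; ρ = 0.2805; P₀ = 0.428488
Lq = P₀·a^c·ρ/(c!(1−ρ)²) = 0.02307
Wq = Lq/λ = 0.02307/59.87 = 0.0003853 hr
W = Wq + 1/μ = 0.0003853 + 0.01406 = 0.01444 hr

Final: 0.01444 hr


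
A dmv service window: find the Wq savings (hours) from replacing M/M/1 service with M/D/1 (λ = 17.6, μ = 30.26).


ρ = 17.6/30.26 = 0.5816
Wq(M/M/1) = ρ/(μ−λ) = 0.5816/12.66 = 0.04594 hr
Wq(M/D/1) = ρ/(2(μ−λ)) = 0.02297 hr
Savings = 0.04594 − 0.02297 = 0.02297 hr

Final: 0.02297 hr


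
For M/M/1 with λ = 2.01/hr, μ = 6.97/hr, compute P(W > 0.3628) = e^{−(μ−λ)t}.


W ~ Exponential(μ−λ) for M/M/1.
μ − λ = 6.97 − 2.01 = 4.9600
P(W > t) = e^{−(μ−λ)t} = e^{−1.7995} = 0.165384

Final: 0.165384


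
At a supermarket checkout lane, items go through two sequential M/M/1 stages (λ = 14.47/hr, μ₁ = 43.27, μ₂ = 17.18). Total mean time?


Each node sees arrival rate λ = 14.47/hr (tandem ⇒ throughput preserved).
W₁ = 1/(μ₁−λ) = 1/(43.27−14.47) = 0.03472 hr
W₂ = 1/(μ₂−λ) = 1/(17.18−14.47) = 0.36900 hr
W_total = W₁ + W₂ = 0.03472 + 0.36900 = 0.40373 hr

Final: 0.40373 hr


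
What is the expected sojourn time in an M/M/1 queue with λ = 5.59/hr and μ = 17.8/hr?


W = 1/(μ−λ) = 1/(17.8 − 5.59) = 1/12.21 = 0.08190 hr

Final: 0.08190 hr


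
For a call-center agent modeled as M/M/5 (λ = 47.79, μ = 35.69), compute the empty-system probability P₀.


a = λ/μ = 47.79/35.69 = 1.3390; ρ = a/c = 0.2678
Σ_{k=0}^{4} a^k/k! (terms k=0..4) = 1.00000 + 1.33903 + 0.89650 + 0.40015 + 0.13395 = 3.76963
Tail: a^5/(5!(1−ρ)) = 4.30479/(120·0.7322) = 0.04899
P₀ = 1/(3.76963 + 0.04899) = 1/3.81863 = 0.261874

Final: 0.261874


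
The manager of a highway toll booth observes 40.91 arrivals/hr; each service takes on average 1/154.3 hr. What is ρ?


ρ = λ/μ = 40.91/154.3 = 0.2651

Final: 0.2651


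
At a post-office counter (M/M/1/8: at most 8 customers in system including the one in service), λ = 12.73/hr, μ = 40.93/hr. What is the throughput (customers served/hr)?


ρ = 0.3110; P_K = (1−ρ)ρ^8/(1−ρ^9) = 0.00006033
λ_eff = λ(1 − P_K) = 12.73·(1 − 0.00006033) = 12.73·0.999940 = 12.7292 /hr

Final: 12.7292 /hr


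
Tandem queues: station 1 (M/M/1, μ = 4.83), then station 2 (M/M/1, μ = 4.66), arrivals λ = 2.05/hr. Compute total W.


Each node sees arrival rate λ = 2.05/hr (tandem ⇒ throughput preserved).
W₁ = 1/(μ₁−λ) = 1/(4.83−2.05) = 0.35971 hr
W₂ = 1/(μ₂−λ) = 1/(4.66−2.05) = 0.38314 hr
W_total = W₁ + W₂ = 0.35971 + 0.38314 = 0.74285 hr

Final: 0.74285 hr


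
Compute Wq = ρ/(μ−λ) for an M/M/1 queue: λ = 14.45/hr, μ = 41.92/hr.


ρ = 14.45/41.92 = 0.3447
Wq = ρ/(μ−λ) = 0.3447/(41.92 − 14.45) = 0.3447/27.47 = 0.01255 hr

Final: 0.01255 hr


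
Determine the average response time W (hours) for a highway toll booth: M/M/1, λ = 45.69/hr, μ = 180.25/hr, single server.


W = 1/(μ−λ) = 1/(180.25 − 45.69) = 1/134.56 = 0.007432 hr

Final: 0.007432 hr


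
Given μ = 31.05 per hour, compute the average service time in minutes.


Mean service time = 1/μ = 1/31.05 hour = 0.03221 hour
In minutes: 0.03221 × 60 = 1.9324 min

Final: 1.9324 min
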